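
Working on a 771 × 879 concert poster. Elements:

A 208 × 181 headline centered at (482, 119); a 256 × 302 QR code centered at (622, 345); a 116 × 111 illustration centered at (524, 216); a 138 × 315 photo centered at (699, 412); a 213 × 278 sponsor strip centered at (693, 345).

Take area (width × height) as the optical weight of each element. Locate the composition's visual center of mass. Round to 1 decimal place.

(626.4, 313.5)

Areas: headline 208·181 = 37648, QR code 256·302 = 77312, illustration 116·111 = 12876, photo 138·315 = 43470, sponsor strip 213·278 = 59214. Total weight = 230520.
Σw·x = 37648·482 + 77312·622 + 12876·524 + 43470·699 + 59214·693 = 144402256, so x̄ = 144402256/230520 ≈ 626.42.
Σw·y = 37648·119 + 77312·345 + 12876·216 + 43470·412 + 59214·345 = 72272438, so ȳ = 72272438/230520 ≈ 313.52.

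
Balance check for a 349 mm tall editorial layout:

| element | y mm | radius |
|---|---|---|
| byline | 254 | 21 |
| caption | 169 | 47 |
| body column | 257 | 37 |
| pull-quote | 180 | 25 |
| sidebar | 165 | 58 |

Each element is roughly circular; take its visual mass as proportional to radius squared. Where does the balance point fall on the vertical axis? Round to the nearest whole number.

Weights ∝ r²: byline 21² = 441, caption 47² = 2209, body column 37² = 1369, pull-quote 25² = 625, sidebar 58² = 3364; Σw = 8008.
Σw·y = 441·254 + 2209·169 + 1369·257 + 625·180 + 3364·165 = 1504728, so ȳ = 1504728/8008 ≈ 187.90.

y ≈ 188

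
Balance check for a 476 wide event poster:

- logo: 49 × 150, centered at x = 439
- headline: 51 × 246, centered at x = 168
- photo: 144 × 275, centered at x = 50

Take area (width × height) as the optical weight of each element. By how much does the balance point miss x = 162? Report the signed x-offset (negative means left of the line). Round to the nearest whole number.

Areas: logo 49·150 = 7350, headline 51·246 = 12546, photo 144·275 = 39600. Total weight = 59496.
x: (7350·439 + 12546·168 + 39600·50) / 59496 = 7314378 / 59496 ≈ 122.94
Offset from x = 162: 122.94 − 162 ≈ -39.06.

≈ -39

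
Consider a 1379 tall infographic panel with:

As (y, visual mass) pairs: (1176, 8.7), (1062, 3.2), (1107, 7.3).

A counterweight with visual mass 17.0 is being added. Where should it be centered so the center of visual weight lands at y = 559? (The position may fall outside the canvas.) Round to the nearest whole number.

With the counterweight, Σw becomes 8.7 + 3.2 + 7.3 + 17.0 = 36.2.
y: target moment 36.2×559 = 20235.8; current 8.7·1176 + 3.2·1062 + 7.3·1107 = 21710.7; the counterweight supplies -1474.9, so y = -1474.9/17.0 ≈ -86.76.

y ≈ -87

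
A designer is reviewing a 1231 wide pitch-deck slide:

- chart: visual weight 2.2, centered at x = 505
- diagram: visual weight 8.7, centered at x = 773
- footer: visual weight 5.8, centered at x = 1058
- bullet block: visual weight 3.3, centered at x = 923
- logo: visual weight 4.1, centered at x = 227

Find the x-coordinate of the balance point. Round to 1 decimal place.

Σw = 2.2 + 8.7 + 5.8 + 3.3 + 4.1 = 24.1.
Σw·x = 2.2·505 + 8.7·773 + 5.8·1058 + 3.3·923 + 4.1·227 = 17949.1, so x̄ = 17949.1/24.1 ≈ 744.78.

x ≈ 744.8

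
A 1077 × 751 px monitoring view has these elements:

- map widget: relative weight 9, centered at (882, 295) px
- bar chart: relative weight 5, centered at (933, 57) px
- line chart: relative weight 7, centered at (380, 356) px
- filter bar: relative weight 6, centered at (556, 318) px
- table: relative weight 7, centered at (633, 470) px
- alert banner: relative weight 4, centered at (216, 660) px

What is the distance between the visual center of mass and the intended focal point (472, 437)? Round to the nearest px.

≈ 180 px

Total weight = 9 + 5 + 7 + 6 + 7 + 4 = 38.
x: (9·882 + 5·933 + 7·380 + 6·556 + 7·633 + 4·216) / 38 = 23894 / 38 ≈ 628.79
y: (9·295 + 5·57 + 7·356 + 6·318 + 7·470 + 4·660) / 38 = 13270 / 38 ≈ 349.21
Relative to (472, 437): Δ = (156.79, -87.79); |Δ| = √(156.79² + -87.79²) ≈ 179.69.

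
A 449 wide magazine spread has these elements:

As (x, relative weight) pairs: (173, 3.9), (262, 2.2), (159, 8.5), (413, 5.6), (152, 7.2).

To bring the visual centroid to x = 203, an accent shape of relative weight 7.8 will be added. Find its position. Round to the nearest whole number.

x ≈ 146

With the accent shape, Σw becomes 3.9 + 2.2 + 8.5 + 5.6 + 7.2 + 7.8 = 35.2.
x: target moment 35.2×203 = 7145.6; current 3.9·173 + 2.2·262 + 8.5·159 + 5.6·413 + 7.2·152 = 6009.8; the accent shape supplies 1135.8, so x = 1135.8/7.8 ≈ 145.62.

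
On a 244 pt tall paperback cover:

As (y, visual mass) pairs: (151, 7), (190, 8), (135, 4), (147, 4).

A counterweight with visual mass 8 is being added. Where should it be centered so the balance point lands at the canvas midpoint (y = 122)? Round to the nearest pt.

y ≈ 10

After adding the counterweight, total weight = 7 + 8 + 4 + 4 + 8 = 31.
y: need Σw·y = 31·122 = 3782. Existing = 7·151 + 8·190 + 4·135 + 4·147 = 3705. Remainder 77 / 8 ≈ 9.62.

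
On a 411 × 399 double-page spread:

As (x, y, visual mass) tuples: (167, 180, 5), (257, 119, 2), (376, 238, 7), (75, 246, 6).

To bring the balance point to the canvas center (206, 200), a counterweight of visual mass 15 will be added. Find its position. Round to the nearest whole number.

With the counterweight, Σw becomes 5 + 2 + 7 + 6 + 15 = 35.
x: need Σw·x = 35·206 = 7210. Existing = 5·167 + 2·257 + 7·376 + 6·75 = 4431. Remainder 2779 / 15 ≈ 185.27.
y: need Σw·y = 35·200 = 7000. Existing = 5·180 + 2·119 + 7·238 + 6·246 = 4280. Remainder 2720 / 15 ≈ 181.33.

(185, 181)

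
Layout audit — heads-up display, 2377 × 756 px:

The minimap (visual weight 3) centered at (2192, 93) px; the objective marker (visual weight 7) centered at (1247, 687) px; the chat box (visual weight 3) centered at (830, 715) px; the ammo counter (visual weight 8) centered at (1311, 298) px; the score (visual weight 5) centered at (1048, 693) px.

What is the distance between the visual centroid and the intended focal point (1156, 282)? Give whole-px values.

≈ 258 px

Weights sum to 3 + 7 + 3 + 8 + 5 = 26.
x: (3·2192 + 7·1247 + 3·830 + 8·1311 + 5·1048) / 26 = 33523 / 26 ≈ 1289.35
y: (3·93 + 7·687 + 3·715 + 8·298 + 5·693) / 26 = 13082 / 26 ≈ 503.15
From (1156, 282): dx = 133.35, dy = 221.15, so the distance is √(dx²+dy²) ≈ 258.24.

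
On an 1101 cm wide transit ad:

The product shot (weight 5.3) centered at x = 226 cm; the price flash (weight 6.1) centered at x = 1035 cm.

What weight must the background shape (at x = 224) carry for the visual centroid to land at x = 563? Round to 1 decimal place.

Known weights sum to 5.3 + 6.1 = 11.4; their moment is 5.3·226 + 6.1·1035 = 7511.3.
Set Σw·x/Σw = 563: (7511.3 + 224w) = 563·(11.4 + w).
Rearranging, w·(224 − 563) = 563·11.4 − 7511.3 = -1093.1, so w ≈ -1093.1/-339 = 3.22.

w ≈ 3.2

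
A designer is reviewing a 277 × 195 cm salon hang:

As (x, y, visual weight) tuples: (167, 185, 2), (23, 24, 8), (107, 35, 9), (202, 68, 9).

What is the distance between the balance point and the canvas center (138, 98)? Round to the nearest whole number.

≈ 49 cm

Σw = 2 + 8 + 9 + 9 = 28.
x: (2·167 + 8·23 + 9·107 + 9·202) / 28 = 3299 / 28 ≈ 117.82
y: (2·185 + 8·24 + 9·35 + 9·68) / 28 = 1489 / 28 ≈ 53.18
Relative to (138, 98): Δ = (-20.18, -44.82); |Δ| = √(-20.18² + -44.82²) ≈ 49.15.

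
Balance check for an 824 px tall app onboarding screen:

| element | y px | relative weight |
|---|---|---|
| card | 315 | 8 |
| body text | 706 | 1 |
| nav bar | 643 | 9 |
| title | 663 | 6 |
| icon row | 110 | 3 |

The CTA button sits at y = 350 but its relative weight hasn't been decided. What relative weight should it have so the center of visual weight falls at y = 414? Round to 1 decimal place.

w ≈ 33.5

Fixed elements: Σw = 8 + 1 + 9 + 6 + 3 = 27, Σw·y = 8·315 + 1·706 + 9·643 + 6·663 + 3·110 = 13321.
For the centroid to hit 414: (13321 + w·350) / (27 + w) = 414.
So w = (414·27 − 13321)/(350 − 414) = -2143/-64 ≈ 33.48.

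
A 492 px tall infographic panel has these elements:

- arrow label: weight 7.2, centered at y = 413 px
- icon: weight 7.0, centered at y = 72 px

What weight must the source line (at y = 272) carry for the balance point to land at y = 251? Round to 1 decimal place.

w ≈ 4.1

Known weights sum to 7.2 + 7.0 = 14.2; their moment is 7.2·413 + 7.0·72 = 3477.6.
Balance at y = 251 requires (3477.6 + w·272) / (14.2 + w) = 251.
Rearranging, w·(272 − 251) = 251·14.2 − 3477.6 = 86.6, so w ≈ 86.6/21 = 4.12.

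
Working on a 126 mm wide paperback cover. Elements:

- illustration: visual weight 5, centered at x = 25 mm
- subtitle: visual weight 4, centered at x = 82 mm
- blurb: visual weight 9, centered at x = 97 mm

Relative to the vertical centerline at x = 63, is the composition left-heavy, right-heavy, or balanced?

Total weight = 5 + 4 + 9 = 18.
Σw·x = 5·25 + 4·82 + 9·97 = 1326, so x̄ = 1326/18 ≈ 73.67.
73.7 lies right of the midline 63, so the layout is right-heavy.

right-heavy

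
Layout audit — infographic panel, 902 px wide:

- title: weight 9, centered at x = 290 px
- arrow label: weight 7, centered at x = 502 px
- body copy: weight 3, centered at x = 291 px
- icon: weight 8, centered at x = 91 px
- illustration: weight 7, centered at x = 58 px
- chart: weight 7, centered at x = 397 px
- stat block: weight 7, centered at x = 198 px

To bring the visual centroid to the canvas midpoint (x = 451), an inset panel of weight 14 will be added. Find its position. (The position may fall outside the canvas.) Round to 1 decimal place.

After adding the inset panel, total weight = 9 + 7 + 3 + 8 + 7 + 7 + 7 + 14 = 62.
x: need Σw·x = 62·451 = 27962. Existing = 9·290 + 7·502 + 3·291 + 8·91 + 7·58 + 7·397 + 7·198 = 12296. Remainder 15666 / 14 ≈ 1119.00.

x ≈ 1119.0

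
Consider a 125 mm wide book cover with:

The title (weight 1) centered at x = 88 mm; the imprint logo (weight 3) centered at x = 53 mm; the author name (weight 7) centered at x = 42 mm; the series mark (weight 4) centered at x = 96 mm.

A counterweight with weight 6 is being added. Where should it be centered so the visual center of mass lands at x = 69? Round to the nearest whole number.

x ≈ 87

New total weight: (1 + 3 + 7 + 4) + 6 = 21.
x: need Σw·x = 21·69 = 1449. Existing = 1·88 + 3·53 + 7·42 + 4·96 = 925. Remainder 524 / 6 ≈ 87.33.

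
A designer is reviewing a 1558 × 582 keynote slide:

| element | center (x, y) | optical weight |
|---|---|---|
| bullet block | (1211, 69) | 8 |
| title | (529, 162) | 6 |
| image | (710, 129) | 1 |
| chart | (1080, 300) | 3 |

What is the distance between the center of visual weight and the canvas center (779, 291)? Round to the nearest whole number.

Total weight = 8 + 6 + 1 + 3 = 18.
x-moment: 8·1211 + 6·529 + 1·710 + 3·1080 = 16812; centroid 16812/18 ≈ 934.00.
y-moment: 8·69 + 6·162 + 1·129 + 3·300 = 2553; centroid 2553/18 ≈ 141.83.
Offset from (779, 291): Δx ≈ 155.00, Δy ≈ -149.17; distance = √(Δx² + Δy²) ≈ 215.12.

≈ 215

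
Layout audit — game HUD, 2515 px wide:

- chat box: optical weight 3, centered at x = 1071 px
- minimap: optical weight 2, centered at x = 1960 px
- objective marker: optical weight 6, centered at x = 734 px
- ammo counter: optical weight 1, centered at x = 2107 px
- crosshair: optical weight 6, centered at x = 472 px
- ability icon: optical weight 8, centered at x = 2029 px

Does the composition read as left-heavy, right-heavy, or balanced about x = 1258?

balanced

Weights sum to 3 + 2 + 6 + 1 + 6 + 8 = 26.
Σw·x = 3·1071 + 2·1960 + 6·734 + 1·2107 + 6·472 + 8·2029 = 32708, so x̄ = 32708/26 ≈ 1258.00.
That equals the midline 1258 — balanced.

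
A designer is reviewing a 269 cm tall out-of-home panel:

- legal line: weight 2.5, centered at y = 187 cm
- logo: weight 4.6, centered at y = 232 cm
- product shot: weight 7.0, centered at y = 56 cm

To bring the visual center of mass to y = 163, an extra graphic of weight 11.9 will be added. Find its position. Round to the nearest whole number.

y ≈ 194

New total weight: (2.5 + 4.6 + 7.0) + 11.9 = 26.0.
y: target moment 26.0×163 = 4238.0; current 2.5·187 + 4.6·232 + 7.0·56 = 1926.7; the extra graphic supplies 2311.3, so y = 2311.3/11.9 ≈ 194.23.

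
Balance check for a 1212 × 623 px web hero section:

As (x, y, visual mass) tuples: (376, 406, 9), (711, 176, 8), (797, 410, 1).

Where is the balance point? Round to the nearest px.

Σw = 9 + 8 + 1 = 18.
Σw·x = 9·376 + 8·711 + 1·797 = 9869, so x̄ = 9869/18 ≈ 548.28.
Σw·y = 9·406 + 8·176 + 1·410 = 5472, so ȳ = 5472/18 ≈ 304.00.

(548, 304)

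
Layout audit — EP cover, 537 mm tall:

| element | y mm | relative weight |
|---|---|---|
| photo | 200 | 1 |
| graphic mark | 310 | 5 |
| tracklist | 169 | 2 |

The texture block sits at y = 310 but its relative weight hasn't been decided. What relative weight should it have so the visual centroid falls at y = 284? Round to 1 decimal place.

Fixed elements: Σw = 1 + 5 + 2 = 8, Σw·y = 1·200 + 5·310 + 2·169 = 2088.
For the centroid to hit 284: (2088 + w·310) / (8 + w) = 284.
Rearranging, w·(310 − 284) = 284·8 − 2088 = 184, so w ≈ 184/26 = 7.08.

w ≈ 7.1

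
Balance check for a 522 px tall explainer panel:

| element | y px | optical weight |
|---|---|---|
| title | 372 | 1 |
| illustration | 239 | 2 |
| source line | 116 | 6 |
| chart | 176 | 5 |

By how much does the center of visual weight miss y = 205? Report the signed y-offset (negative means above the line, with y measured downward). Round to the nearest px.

≈ -32 px

Total weight = 1 + 2 + 6 + 5 = 14.
y: (1·372 + 2·239 + 6·116 + 5·176) / 14 = 2426 / 14 ≈ 173.29
Against y = 205, that's 173.29 − 205 = -31.71.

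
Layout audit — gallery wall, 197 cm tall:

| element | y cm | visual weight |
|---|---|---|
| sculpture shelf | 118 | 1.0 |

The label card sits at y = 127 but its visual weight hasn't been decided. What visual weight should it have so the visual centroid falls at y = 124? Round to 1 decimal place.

The single fixed element contributes weight 1.0, moment 1.0·118 = 118.0.
For the centroid to hit 124: (118.0 + w·127) / (1.0 + w) = 124.
So w = (124·1.0 − 118.0)/(127 − 124) = 6.0/3 ≈ 2.00.

w ≈ 2.0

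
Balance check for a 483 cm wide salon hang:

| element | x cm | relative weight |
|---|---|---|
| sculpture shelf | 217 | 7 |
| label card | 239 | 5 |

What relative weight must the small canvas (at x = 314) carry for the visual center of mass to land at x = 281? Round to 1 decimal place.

Existing Σw = 12 (7 + 5); existing moment 7·217 + 5·239 = 2714.
Balance at x = 281 requires (2714 + w·314) / (12 + w) = 281.
Rearranging, w·(314 − 281) = 281·12 − 2714 = 658, so w ≈ 658/33 = 19.94.

w ≈ 19.9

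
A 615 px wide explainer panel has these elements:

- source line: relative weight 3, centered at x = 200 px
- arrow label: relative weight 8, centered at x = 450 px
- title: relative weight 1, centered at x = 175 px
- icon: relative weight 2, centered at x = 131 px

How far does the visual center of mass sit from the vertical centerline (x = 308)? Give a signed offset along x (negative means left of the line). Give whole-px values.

≈ 23 px

Total weight = 3 + 8 + 1 + 2 = 14.
x-moment: 3·200 + 8·450 + 1·175 + 2·131 = 4637; centroid 4637/14 ≈ 331.21.
Difference: 331.21 − 308 ≈ 23.21.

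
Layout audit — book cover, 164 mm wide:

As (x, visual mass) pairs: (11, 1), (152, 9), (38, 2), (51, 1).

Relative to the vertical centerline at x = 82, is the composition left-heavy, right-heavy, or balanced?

right-heavy

Σw = 1 + 9 + 2 + 1 = 13.
Σw·x = 1·11 + 9·152 + 2·38 + 1·51 = 1506, so x̄ = 1506/13 ≈ 115.85.
115.8 lies right of the midline 82, so the layout is right-heavy.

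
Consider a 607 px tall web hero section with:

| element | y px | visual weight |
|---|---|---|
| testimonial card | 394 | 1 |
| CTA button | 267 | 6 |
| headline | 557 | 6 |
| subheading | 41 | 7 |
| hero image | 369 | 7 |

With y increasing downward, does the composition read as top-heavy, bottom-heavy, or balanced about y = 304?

Weights sum to 1 + 6 + 6 + 7 + 7 = 27.
y: (1·394 + 6·267 + 6·557 + 7·41 + 7·369) / 27 = 8208 / 27 ≈ 304.00
That equals the midline 304 — balanced.

balanced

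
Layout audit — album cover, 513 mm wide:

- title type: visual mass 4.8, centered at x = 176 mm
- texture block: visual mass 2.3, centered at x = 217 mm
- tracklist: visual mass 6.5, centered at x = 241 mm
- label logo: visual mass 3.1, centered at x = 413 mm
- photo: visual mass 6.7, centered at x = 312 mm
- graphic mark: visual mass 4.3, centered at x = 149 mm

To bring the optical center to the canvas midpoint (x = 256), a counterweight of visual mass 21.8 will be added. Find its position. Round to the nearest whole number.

x ≈ 264

After adding the counterweight, total weight = 4.8 + 2.3 + 6.5 + 3.1 + 6.7 + 4.3 + 21.8 = 49.5.
x: need Σw·x = 49.5·256 = 12672.0. Existing = 4.8·176 + 2.3·217 + 6.5·241 + 3.1·413 + 6.7·312 + 4.3·149 = 6921.8. Remainder 5750.2 / 21.8 ≈ 263.77.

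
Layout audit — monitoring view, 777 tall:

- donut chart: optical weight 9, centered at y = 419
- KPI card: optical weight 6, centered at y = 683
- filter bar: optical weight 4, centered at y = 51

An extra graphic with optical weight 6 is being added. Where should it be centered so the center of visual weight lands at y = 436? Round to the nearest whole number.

y ≈ 471

After adding the extra graphic, total weight = 9 + 6 + 4 + 6 = 25.
y: need Σw·y = 25·436 = 10900. Existing = 9·419 + 6·683 + 4·51 = 8073. Remainder 2827 / 6 ≈ 471.17.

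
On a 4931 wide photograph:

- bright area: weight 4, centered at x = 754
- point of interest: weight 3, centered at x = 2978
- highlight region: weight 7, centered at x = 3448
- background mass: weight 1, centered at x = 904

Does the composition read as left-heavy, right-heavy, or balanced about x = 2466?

balanced

Total weight = 4 + 3 + 7 + 1 = 15.
Σw·x = 4·754 + 3·2978 + 7·3448 + 1·904 = 36990, so x̄ = 36990/15 ≈ 2466.00.
2466.00 = 2466 exactly: balanced.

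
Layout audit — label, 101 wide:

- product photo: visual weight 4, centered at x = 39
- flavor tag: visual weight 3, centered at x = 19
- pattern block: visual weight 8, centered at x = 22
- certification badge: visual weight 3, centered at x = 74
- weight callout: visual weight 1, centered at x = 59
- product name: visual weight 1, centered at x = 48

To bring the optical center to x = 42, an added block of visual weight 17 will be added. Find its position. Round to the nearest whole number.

x ≈ 49

With the added block, Σw becomes 4 + 3 + 8 + 3 + 1 + 1 + 17 = 37.
Along x: (718 + 17·x) / 37 = 42 (existing moment 4·39 + 3·19 + 8·22 + 3·74 + 1·59 + 1·48 = 718) ⇒ x = (1554 − 718) / 17 ≈ 49.18.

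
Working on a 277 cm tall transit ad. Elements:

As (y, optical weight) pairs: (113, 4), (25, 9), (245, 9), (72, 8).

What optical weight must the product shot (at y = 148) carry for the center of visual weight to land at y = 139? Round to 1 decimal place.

Fixed elements: Σw = 4 + 9 + 9 + 8 = 30, Σw·y = 4·113 + 9·25 + 9·245 + 8·72 = 3458.
Balance at y = 139 requires (3458 + w·148) / (30 + w) = 139.
Rearranging, w·(148 − 139) = 139·30 − 3458 = 712, so w ≈ 712/9 = 79.11.

w ≈ 79.1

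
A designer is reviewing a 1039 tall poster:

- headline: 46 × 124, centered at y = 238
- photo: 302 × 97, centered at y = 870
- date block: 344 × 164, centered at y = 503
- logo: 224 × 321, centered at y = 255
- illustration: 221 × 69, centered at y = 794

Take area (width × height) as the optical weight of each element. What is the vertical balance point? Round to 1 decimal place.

y ≈ 479.7

Areas: headline 46·124 = 5704, photo 302·97 = 29294, date block 344·164 = 56416, logo 224·321 = 71904, illustration 221·69 = 15249. Total weight = 178567.
y-moment: 5704·238 + 29294·870 + 56416·503 + 71904·255 + 15249·794 = 85663806; centroid 85663806/178567 ≈ 479.73.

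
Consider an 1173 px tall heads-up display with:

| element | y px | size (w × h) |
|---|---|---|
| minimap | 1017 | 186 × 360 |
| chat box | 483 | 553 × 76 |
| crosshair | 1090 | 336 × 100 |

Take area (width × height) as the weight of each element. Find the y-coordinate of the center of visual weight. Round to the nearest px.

Areas: minimap 186·360 = 66960, chat box 553·76 = 42028, crosshair 336·100 = 33600. Total weight = 142588.
y: (66960·1017 + 42028·483 + 33600·1090) / 142588 = 125021844 / 142588 ≈ 876.80

y ≈ 877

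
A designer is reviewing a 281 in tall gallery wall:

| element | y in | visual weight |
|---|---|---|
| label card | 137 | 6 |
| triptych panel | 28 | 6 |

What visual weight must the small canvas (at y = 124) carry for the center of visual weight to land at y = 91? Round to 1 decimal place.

Known weights sum to 6 + 6 = 12; their moment is 6·137 + 6·28 = 990.
Balance at y = 91 requires (990 + w·124) / (12 + w) = 91.
Solving: w = (91·12 − 990) / (124 − 91) = 102 / 33 ≈ 3.09.

w ≈ 3.1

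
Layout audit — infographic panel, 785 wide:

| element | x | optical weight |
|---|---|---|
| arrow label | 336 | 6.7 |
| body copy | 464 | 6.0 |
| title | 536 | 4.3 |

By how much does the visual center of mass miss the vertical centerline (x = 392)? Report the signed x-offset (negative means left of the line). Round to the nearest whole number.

≈ 40

Total weight = 6.7 + 6.0 + 4.3 = 17.0.
Σw·x = 6.7·336 + 6.0·464 + 4.3·536 = 7340.0, so x̄ = 7340.0/17.0 ≈ 431.76.
Against x = 392, that's 431.76 − 392 = 39.76.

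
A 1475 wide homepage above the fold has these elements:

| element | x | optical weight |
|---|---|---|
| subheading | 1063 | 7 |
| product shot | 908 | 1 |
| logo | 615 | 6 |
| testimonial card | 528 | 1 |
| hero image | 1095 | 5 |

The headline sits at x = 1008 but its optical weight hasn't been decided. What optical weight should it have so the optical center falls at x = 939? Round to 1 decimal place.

w ≈ 10.7

Existing Σw = 20 (7 + 1 + 6 + 1 + 5); existing moment 7·1063 + 1·908 + 6·615 + 1·528 + 5·1095 = 18042.
For the centroid to hit 939: (18042 + w·1008) / (20 + w) = 939.
Rearranging, w·(1008 − 939) = 939·20 − 18042 = 738, so w ≈ 738/69 = 10.70.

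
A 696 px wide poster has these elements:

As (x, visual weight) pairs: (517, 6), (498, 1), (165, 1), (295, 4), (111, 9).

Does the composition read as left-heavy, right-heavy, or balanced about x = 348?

left-heavy

Total weight = 6 + 1 + 1 + 4 + 9 = 21.
x: (6·517 + 1·498 + 1·165 + 4·295 + 9·111) / 21 = 5944 / 21 ≈ 283.05
283.0 vs midline 348 → left-heavy.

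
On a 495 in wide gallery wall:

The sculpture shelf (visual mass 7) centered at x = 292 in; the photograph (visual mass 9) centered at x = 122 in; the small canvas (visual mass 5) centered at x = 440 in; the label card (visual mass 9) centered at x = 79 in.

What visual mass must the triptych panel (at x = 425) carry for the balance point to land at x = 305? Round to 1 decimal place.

w ≈ 25.8

Fixed elements: Σw = 7 + 9 + 5 + 9 = 30, Σw·x = 7·292 + 9·122 + 5·440 + 9·79 = 6053.
Balance at x = 305 requires (6053 + w·425) / (30 + w) = 305.
Solving: w = (305·30 − 6053) / (425 − 305) = 3097 / 120 ≈ 25.81.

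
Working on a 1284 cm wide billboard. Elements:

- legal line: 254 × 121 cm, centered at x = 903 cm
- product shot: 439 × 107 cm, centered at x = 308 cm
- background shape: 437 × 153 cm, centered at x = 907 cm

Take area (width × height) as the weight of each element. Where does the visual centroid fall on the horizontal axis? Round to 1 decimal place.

x ≈ 711.5

Areas: legal line 254·121 = 30734, product shot 439·107 = 46973, background shape 437·153 = 66861. Total weight = 144568.
Σw·x = 30734·903 + 46973·308 + 66861·907 = 102863413, so x̄ = 102863413/144568 ≈ 711.52.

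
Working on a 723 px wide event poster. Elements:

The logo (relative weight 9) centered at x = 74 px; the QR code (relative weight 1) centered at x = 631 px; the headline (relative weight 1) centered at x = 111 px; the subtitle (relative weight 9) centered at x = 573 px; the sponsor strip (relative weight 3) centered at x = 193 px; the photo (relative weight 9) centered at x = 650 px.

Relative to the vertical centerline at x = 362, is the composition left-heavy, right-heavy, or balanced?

Weights sum to 9 + 1 + 1 + 9 + 3 + 9 = 32.
x: (9·74 + 1·631 + 1·111 + 9·573 + 3·193 + 9·650) / 32 = 12994 / 32 ≈ 406.06
406.1 lies right of the midline 362, so the layout is right-heavy.

right-heavy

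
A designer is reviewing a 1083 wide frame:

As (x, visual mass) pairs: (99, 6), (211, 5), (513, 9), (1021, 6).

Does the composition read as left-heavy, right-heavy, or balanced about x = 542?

Σw = 6 + 5 + 9 + 6 = 26.
x-moment: 6·99 + 5·211 + 9·513 + 6·1021 = 12392; centroid 12392/26 ≈ 476.62.
476.6 vs midline 542 → left-heavy.

left-heavy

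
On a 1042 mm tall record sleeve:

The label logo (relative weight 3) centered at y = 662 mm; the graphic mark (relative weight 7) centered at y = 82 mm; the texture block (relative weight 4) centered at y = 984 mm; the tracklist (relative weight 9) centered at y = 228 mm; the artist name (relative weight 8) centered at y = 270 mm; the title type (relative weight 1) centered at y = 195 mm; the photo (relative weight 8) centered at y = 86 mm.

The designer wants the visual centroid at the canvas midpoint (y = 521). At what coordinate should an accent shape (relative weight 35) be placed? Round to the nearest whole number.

y ≈ 785

New total weight: (3 + 7 + 4 + 9 + 8 + 1 + 8) + 35 = 75.
Along y: (11591 + 35·y) / 75 = 521 (existing moment 3·662 + 7·82 + 4·984 + 9·228 + 8·270 + 1·195 + 8·86 = 11591) ⇒ y = (39075 − 11591) / 35 ≈ 785.26.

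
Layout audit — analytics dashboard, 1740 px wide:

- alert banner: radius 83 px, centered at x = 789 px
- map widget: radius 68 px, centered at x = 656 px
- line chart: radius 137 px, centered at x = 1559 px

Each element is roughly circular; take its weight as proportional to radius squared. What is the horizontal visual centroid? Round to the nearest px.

x ≈ 1246

r² weights: alert banner 83² = 6889, map widget 68² = 4624, line chart 137² = 18769. Total = 30282.
Σw·x = 6889·789 + 4624·656 + 18769·1559 = 37729636, so x̄ = 37729636/30282 ≈ 1245.94.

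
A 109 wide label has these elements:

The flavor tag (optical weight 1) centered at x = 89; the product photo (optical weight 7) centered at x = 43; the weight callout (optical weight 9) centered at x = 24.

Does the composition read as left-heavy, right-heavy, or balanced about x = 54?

Σw = 1 + 7 + 9 = 17.
x-moment: 1·89 + 7·43 + 9·24 = 606; centroid 606/17 ≈ 35.65.
35.6 lies left of the midline 54, so the layout is left-heavy.

left-heavy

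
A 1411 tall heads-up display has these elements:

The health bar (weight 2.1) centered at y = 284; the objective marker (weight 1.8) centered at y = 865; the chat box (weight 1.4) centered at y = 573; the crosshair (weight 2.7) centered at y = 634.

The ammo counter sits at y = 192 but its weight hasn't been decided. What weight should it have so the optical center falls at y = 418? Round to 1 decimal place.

w ≈ 5.9

Existing Σw = 8.0 (2.1 + 1.8 + 1.4 + 2.7); existing moment 2.1·284 + 1.8·865 + 1.4·573 + 2.7·634 = 4667.4.
Set Σw·y/Σw = 418: (4667.4 + 192w) = 418·(8.0 + w).
So w = (418·8.0 − 4667.4)/(192 − 418) = -1323.4/-226 ≈ 5.86.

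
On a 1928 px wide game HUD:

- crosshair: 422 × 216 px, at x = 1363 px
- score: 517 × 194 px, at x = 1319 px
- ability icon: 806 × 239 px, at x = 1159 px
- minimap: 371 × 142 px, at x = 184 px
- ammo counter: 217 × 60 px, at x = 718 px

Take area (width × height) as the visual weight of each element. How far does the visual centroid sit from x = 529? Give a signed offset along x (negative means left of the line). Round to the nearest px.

≈ 580 px

Areas: crosshair 422·216 = 91152, score 517·194 = 100298, ability icon 806·239 = 192634, minimap 371·142 = 52682, ammo counter 217·60 = 13020. Total weight = 449786.
x-moment: 91152·1363 + 100298·1319 + 192634·1159 + 52682·184 + 13020·718 = 498837892; centroid 498837892/449786 ≈ 1109.06.
Difference: 1109.06 − 529 ≈ 580.06.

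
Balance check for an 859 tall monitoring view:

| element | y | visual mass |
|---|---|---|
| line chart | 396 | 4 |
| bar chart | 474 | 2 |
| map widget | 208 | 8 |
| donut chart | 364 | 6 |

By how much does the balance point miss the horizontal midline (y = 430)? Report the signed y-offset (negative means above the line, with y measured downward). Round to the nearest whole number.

≈ -111

Total weight = 4 + 2 + 8 + 6 = 20.
y: (4·396 + 2·474 + 8·208 + 6·364) / 20 = 6380 / 20 ≈ 319.00
Offset from y = 430: 319.00 − 430 ≈ -111.00.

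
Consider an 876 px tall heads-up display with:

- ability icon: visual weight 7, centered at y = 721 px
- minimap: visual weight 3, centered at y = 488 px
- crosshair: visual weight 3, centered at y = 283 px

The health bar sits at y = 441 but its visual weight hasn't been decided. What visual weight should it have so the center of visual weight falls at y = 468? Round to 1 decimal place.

w ≈ 47.3

Known weights sum to 7 + 3 + 3 = 13; their moment is 7·721 + 3·488 + 3·283 = 7360.
For the centroid to hit 468: (7360 + w·441) / (13 + w) = 468.
Rearranging, w·(441 − 468) = 468·13 − 7360 = -1276, so w ≈ -1276/-27 = 47.26.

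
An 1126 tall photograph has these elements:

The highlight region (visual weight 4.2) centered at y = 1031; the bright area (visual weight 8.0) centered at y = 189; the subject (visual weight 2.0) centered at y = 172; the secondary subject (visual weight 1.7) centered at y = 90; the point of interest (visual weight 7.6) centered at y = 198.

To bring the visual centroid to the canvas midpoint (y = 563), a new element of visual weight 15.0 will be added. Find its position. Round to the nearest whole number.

y ≈ 922

With the new element, Σw becomes 4.2 + 8.0 + 2.0 + 1.7 + 7.6 + 15.0 = 38.5.
Along y: (7844.0 + 15.0·y) / 38.5 = 563 (existing moment 4.2·1031 + 8.0·189 + 2.0·172 + 1.7·90 + 7.6·198 = 7844.0) ⇒ y = (21675.5 − 7844.0) / 15.0 ≈ 922.10.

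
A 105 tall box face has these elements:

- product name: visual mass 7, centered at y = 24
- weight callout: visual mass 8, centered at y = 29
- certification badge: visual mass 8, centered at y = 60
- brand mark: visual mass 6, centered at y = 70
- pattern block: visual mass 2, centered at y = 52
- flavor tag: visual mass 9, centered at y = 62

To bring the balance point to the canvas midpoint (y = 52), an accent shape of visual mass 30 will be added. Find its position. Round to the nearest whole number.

y ≈ 56

New total weight: (7 + 8 + 8 + 6 + 2 + 9) + 30 = 70.
y: target moment 70×52 = 3640; current 7·24 + 8·29 + 8·60 + 6·70 + 2·52 + 9·62 = 1962; the accent shape supplies 1678, so y = 1678/30 ≈ 55.93.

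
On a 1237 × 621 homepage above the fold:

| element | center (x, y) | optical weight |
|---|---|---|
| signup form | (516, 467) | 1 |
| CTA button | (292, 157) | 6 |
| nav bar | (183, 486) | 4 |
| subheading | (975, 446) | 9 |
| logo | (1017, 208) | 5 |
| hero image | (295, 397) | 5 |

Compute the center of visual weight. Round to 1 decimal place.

(611.2, 346.4)

Σw = 1 + 6 + 4 + 9 + 5 + 5 = 30.
Σw·x = 18335; x̄ = 18335/30 ≈ 611.17.
Σw·y = 10392; ȳ = 10392/30 ≈ 346.40.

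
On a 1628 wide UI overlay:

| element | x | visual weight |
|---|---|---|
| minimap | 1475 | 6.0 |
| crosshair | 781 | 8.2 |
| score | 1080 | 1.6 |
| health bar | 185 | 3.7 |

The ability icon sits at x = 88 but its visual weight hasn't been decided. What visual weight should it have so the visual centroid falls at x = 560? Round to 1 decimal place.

Known weights sum to 6.0 + 8.2 + 1.6 + 3.7 = 19.5; their moment is 6.0·1475 + 8.2·781 + 1.6·1080 + 3.7·185 = 17666.7.
Balance at x = 560 requires (17666.7 + w·88) / (19.5 + w) = 560.
Solving: w = (560·19.5 − 17666.7) / (88 − 560) = -6746.7 / -472 ≈ 14.29.

w ≈ 14.3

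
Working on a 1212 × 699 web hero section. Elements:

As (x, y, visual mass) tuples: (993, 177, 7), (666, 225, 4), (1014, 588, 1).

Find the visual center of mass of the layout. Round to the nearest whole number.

(886, 227)

Σw = 7 + 4 + 1 = 12.
Σw·x = 7·993 + 4·666 + 1·1014 = 10629, so x̄ = 10629/12 ≈ 885.75.
Σw·y = 7·177 + 4·225 + 1·588 = 2727, so ȳ = 2727/12 ≈ 227.25.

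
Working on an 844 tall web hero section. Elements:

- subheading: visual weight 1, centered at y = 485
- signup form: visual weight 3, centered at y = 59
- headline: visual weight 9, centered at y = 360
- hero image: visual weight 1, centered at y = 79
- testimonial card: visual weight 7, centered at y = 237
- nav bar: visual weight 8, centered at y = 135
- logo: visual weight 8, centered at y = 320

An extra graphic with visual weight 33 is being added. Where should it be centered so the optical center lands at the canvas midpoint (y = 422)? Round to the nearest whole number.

y ≈ 614

With the extra graphic, Σw becomes 1 + 3 + 9 + 1 + 7 + 8 + 8 + 33 = 70.
Along y: (9280 + 33·y) / 70 = 422 (existing moment 1·485 + 3·59 + 9·360 + 1·79 + 7·237 + 8·135 + 8·320 = 9280) ⇒ y = (29540 − 9280) / 33 ≈ 613.94.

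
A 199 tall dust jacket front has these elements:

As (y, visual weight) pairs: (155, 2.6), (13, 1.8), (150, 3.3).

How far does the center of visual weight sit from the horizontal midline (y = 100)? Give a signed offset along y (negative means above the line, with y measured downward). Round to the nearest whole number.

Weights sum to 2.6 + 1.8 + 3.3 = 7.7.
Σw·y = 2.6·155 + 1.8·13 + 3.3·150 = 921.4, so ȳ = 921.4/7.7 ≈ 119.66.
Against y = 100, that's 119.66 − 100 = 19.66.

≈ 20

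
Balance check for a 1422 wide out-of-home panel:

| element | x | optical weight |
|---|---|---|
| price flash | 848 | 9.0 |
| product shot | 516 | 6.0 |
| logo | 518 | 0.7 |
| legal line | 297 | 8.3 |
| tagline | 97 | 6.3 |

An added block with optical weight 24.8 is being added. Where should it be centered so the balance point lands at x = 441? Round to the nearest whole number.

New total weight: (9.0 + 6.0 + 0.7 + 8.3 + 6.3) + 24.8 = 55.1.
Along x: (14166.8 + 24.8·x) / 55.1 = 441 (existing moment 9.0·848 + 6.0·516 + 0.7·518 + 8.3·297 + 6.3·97 = 14166.8) ⇒ x = (24299.1 − 14166.8) / 24.8 ≈ 408.56.

x ≈ 409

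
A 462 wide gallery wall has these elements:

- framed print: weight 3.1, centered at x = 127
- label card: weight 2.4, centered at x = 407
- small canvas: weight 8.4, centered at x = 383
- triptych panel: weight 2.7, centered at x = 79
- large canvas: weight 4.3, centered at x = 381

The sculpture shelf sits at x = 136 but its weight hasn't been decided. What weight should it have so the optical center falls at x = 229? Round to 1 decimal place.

Fixed elements: Σw = 3.1 + 2.4 + 8.4 + 2.7 + 4.3 = 20.9, Σw·x = 3.1·127 + 2.4·407 + 8.4·383 + 2.7·79 + 4.3·381 = 6439.3.
For the centroid to hit 229: (6439.3 + w·136) / (20.9 + w) = 229.
Solving: w = (229·20.9 − 6439.3) / (136 − 229) = -1653.2 / -93 ≈ 17.78.

w ≈ 17.8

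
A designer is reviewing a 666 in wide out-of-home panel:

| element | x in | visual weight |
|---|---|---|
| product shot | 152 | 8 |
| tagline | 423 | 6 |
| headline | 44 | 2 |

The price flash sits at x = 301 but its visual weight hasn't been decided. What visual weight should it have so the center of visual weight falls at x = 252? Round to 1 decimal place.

Known weights sum to 8 + 6 + 2 = 16; their moment is 8·152 + 6·423 + 2·44 = 3842.
For the centroid to hit 252: (3842 + w·301) / (16 + w) = 252.
So w = (252·16 − 3842)/(301 − 252) = 190/49 ≈ 3.88.

w ≈ 3.9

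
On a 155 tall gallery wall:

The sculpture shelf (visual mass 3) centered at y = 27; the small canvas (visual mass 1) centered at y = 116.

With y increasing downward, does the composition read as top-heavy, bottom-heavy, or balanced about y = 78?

Total weight = 3 + 1 = 4.
Σw·y = 3·27 + 1·116 = 197, so ȳ = 197/4 ≈ 49.25.
49.2 lies above (smaller y than) the midline 78, so the layout is top-heavy.

top-heavy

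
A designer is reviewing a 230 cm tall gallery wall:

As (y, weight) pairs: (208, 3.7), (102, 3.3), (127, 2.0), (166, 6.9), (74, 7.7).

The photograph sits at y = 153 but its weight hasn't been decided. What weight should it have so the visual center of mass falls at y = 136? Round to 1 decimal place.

Fixed elements: Σw = 3.7 + 3.3 + 2.0 + 6.9 + 7.7 = 23.6, Σw·y = 3.7·208 + 3.3·102 + 2.0·127 + 6.9·166 + 7.7·74 = 3075.4.
Set Σw·y/Σw = 136: (3075.4 + 153w) = 136·(23.6 + w).
Rearranging, w·(153 − 136) = 136·23.6 − 3075.4 = 134.2, so w ≈ 134.2/17 = 7.89.

w ≈ 7.9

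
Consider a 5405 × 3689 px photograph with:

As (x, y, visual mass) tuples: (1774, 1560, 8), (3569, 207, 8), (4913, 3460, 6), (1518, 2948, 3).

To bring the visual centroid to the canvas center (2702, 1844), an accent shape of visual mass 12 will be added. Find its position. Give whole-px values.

(1933, 2041)

After adding the accent shape, total weight = 8 + 8 + 6 + 3 + 12 = 37.
x: target moment 37×2702 = 99974; current 8·1774 + 8·3569 + 6·4913 + 3·1518 = 76776; the accent shape supplies 23198, so x = 23198/12 ≈ 1933.17.
y: target moment 37×1844 = 68228; current 8·1560 + 8·207 + 6·3460 + 3·2948 = 43740; the accent shape supplies 24488, so y = 24488/12 ≈ 2040.67.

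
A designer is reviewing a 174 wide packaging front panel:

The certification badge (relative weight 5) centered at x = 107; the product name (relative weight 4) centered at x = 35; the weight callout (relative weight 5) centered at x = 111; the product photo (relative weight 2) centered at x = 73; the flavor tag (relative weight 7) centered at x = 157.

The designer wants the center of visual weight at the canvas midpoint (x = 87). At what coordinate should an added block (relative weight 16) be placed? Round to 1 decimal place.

With the added block, Σw becomes 5 + 4 + 5 + 2 + 7 + 16 = 39.
Along x: (2475 + 16·x) / 39 = 87 (existing moment 5·107 + 4·35 + 5·111 + 2·73 + 7·157 = 2475) ⇒ x = (3393 − 2475) / 16 ≈ 57.38.

x ≈ 57.4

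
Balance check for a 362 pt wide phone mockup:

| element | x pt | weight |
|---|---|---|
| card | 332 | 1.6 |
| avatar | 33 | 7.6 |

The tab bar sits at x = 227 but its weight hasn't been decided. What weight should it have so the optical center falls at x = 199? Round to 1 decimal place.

w ≈ 37.5

Existing Σw = 9.2 (1.6 + 7.6); existing moment 1.6·332 + 7.6·33 = 782.0.
For the centroid to hit 199: (782.0 + w·227) / (9.2 + w) = 199.
Solving: w = (199·9.2 − 782.0) / (227 − 199) = 1048.8 / 28 ≈ 37.46.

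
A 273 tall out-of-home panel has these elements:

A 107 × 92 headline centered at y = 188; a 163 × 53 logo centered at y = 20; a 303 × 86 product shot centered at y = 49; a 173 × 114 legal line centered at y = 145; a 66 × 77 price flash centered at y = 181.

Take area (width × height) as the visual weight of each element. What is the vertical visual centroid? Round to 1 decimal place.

y ≈ 102.1

Areas: headline 107·92 = 9844, logo 163·53 = 8639, product shot 303·86 = 26058, legal line 173·114 = 19722, price flash 66·77 = 5082. Total weight = 69345.
y-moment: 9844·188 + 8639·20 + 26058·49 + 19722·145 + 5082·181 = 7079826; centroid 7079826/69345 ≈ 102.10.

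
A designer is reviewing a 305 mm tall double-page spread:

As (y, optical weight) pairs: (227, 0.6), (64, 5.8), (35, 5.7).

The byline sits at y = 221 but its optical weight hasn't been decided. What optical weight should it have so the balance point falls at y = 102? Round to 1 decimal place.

Known weights sum to 0.6 + 5.8 + 5.7 = 12.1; their moment is 0.6·227 + 5.8·64 + 5.7·35 = 706.9.
Balance at y = 102 requires (706.9 + w·221) / (12.1 + w) = 102.
Solving: w = (102·12.1 − 706.9) / (221 − 102) = 527.3 / 119 ≈ 4.43.

w ≈ 4.4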